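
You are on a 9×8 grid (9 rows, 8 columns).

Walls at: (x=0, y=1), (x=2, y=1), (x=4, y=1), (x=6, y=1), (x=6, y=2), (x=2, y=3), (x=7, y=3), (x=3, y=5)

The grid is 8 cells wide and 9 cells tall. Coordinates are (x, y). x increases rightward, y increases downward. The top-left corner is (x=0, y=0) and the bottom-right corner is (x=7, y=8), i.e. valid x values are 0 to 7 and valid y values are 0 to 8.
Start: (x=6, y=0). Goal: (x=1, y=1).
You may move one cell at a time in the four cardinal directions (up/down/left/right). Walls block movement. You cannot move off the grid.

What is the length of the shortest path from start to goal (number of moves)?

Answer: Shortest path length: 6

Derivation:
BFS from (x=6, y=0) until reaching (x=1, y=1):
  Distance 0: (x=6, y=0)
  Distance 1: (x=5, y=0), (x=7, y=0)
  Distance 2: (x=4, y=0), (x=5, y=1), (x=7, y=1)
  Distance 3: (x=3, y=0), (x=5, y=2), (x=7, y=2)
  Distance 4: (x=2, y=0), (x=3, y=1), (x=4, y=2), (x=5, y=3)
  Distance 5: (x=1, y=0), (x=3, y=2), (x=4, y=3), (x=6, y=3), (x=5, y=4)
  Distance 6: (x=0, y=0), (x=1, y=1), (x=2, y=2), (x=3, y=3), (x=4, y=4), (x=6, y=4), (x=5, y=5)  <- goal reached here
One shortest path (6 moves): (x=6, y=0) -> (x=5, y=0) -> (x=4, y=0) -> (x=3, y=0) -> (x=2, y=0) -> (x=1, y=0) -> (x=1, y=1)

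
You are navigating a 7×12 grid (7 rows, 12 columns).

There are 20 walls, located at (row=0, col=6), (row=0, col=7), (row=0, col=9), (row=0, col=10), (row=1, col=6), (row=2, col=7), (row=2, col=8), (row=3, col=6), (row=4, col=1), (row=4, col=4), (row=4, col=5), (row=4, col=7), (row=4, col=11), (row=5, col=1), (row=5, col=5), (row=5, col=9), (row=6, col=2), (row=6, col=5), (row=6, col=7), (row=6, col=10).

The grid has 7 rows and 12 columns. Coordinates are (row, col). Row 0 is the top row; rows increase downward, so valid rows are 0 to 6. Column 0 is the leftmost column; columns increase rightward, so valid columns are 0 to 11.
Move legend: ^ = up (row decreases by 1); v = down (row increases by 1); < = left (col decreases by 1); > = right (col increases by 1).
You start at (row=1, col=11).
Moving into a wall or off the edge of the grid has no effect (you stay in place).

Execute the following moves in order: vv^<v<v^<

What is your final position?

Start: (row=1, col=11)
  v (down): (row=1, col=11) -> (row=2, col=11)
  v (down): (row=2, col=11) -> (row=3, col=11)
  ^ (up): (row=3, col=11) -> (row=2, col=11)
  < (left): (row=2, col=11) -> (row=2, col=10)
  v (down): (row=2, col=10) -> (row=3, col=10)
  < (left): (row=3, col=10) -> (row=3, col=9)
  v (down): (row=3, col=9) -> (row=4, col=9)
  ^ (up): (row=4, col=9) -> (row=3, col=9)
  < (left): (row=3, col=9) -> (row=3, col=8)
Final: (row=3, col=8)

Answer: Final position: (row=3, col=8)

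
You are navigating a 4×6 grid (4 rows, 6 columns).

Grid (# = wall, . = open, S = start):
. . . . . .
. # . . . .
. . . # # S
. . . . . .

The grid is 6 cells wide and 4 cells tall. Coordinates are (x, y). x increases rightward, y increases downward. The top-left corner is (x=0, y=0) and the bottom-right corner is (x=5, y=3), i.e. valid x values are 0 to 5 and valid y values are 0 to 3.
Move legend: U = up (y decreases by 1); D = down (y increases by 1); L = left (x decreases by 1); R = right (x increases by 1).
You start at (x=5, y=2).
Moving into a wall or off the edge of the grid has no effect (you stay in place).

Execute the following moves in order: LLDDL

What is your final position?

Answer: Final position: (x=4, y=3)

Derivation:
Start: (x=5, y=2)
  L (left): blocked, stay at (x=5, y=2)
  L (left): blocked, stay at (x=5, y=2)
  D (down): (x=5, y=2) -> (x=5, y=3)
  D (down): blocked, stay at (x=5, y=3)
  L (left): (x=5, y=3) -> (x=4, y=3)
Final: (x=4, y=3)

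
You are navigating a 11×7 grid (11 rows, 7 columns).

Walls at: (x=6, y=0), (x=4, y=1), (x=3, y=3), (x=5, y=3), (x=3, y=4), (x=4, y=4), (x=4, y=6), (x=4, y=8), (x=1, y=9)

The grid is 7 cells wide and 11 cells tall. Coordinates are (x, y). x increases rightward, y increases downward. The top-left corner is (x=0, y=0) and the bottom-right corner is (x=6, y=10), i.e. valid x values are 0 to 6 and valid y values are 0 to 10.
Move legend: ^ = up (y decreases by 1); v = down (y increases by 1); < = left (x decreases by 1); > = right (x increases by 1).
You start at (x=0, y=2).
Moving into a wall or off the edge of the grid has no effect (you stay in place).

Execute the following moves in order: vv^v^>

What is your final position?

Answer: Final position: (x=1, y=3)

Derivation:
Start: (x=0, y=2)
  v (down): (x=0, y=2) -> (x=0, y=3)
  v (down): (x=0, y=3) -> (x=0, y=4)
  ^ (up): (x=0, y=4) -> (x=0, y=3)
  v (down): (x=0, y=3) -> (x=0, y=4)
  ^ (up): (x=0, y=4) -> (x=0, y=3)
  > (right): (x=0, y=3) -> (x=1, y=3)
Final: (x=1, y=3)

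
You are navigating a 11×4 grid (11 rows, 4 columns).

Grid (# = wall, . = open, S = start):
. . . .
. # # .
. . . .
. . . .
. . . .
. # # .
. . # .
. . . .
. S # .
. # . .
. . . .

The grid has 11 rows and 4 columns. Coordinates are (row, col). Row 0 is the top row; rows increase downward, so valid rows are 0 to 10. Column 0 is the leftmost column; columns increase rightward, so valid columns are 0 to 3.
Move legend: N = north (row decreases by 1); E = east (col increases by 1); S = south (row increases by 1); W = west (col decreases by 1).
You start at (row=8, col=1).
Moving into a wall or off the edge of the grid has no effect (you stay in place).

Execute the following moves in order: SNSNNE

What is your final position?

Start: (row=8, col=1)
  S (south): blocked, stay at (row=8, col=1)
  N (north): (row=8, col=1) -> (row=7, col=1)
  S (south): (row=7, col=1) -> (row=8, col=1)
  N (north): (row=8, col=1) -> (row=7, col=1)
  N (north): (row=7, col=1) -> (row=6, col=1)
  E (east): blocked, stay at (row=6, col=1)
Final: (row=6, col=1)

Answer: Final position: (row=6, col=1)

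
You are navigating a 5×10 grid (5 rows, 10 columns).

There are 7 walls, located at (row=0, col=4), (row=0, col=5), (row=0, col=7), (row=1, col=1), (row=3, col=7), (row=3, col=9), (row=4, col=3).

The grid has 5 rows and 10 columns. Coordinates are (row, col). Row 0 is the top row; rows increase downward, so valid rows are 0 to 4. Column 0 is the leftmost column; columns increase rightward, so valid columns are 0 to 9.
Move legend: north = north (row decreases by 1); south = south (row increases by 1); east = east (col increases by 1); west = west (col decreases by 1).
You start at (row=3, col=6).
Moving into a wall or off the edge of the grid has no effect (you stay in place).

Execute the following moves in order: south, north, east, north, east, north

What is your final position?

Answer: Final position: (row=1, col=7)

Derivation:
Start: (row=3, col=6)
  south (south): (row=3, col=6) -> (row=4, col=6)
  north (north): (row=4, col=6) -> (row=3, col=6)
  east (east): blocked, stay at (row=3, col=6)
  north (north): (row=3, col=6) -> (row=2, col=6)
  east (east): (row=2, col=6) -> (row=2, col=7)
  north (north): (row=2, col=7) -> (row=1, col=7)
Final: (row=1, col=7)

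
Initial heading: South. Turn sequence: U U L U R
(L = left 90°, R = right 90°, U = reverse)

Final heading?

Start: South
  U (U-turn (180°)) -> North
  U (U-turn (180°)) -> South
  L (left (90° counter-clockwise)) -> East
  U (U-turn (180°)) -> West
  R (right (90° clockwise)) -> North
Final: North

Answer: Final heading: North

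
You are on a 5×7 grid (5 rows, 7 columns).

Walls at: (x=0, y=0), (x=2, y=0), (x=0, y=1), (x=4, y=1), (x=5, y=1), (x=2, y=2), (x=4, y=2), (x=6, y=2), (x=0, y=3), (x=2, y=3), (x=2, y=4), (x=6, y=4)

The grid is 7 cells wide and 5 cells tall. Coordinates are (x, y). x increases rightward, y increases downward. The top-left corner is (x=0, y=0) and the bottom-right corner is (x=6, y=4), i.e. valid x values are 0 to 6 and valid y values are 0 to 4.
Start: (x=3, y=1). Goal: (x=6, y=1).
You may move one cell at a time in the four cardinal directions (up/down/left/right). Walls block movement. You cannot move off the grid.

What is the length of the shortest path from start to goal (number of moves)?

BFS from (x=3, y=1) until reaching (x=6, y=1):
  Distance 0: (x=3, y=1)
  Distance 1: (x=3, y=0), (x=2, y=1), (x=3, y=2)
  Distance 2: (x=4, y=0), (x=1, y=1), (x=3, y=3)
  Distance 3: (x=1, y=0), (x=5, y=0), (x=1, y=2), (x=4, y=3), (x=3, y=4)
  Distance 4: (x=6, y=0), (x=0, y=2), (x=1, y=3), (x=5, y=3), (x=4, y=4)
  Distance 5: (x=6, y=1), (x=5, y=2), (x=6, y=3), (x=1, y=4), (x=5, y=4)  <- goal reached here
One shortest path (5 moves): (x=3, y=1) -> (x=3, y=0) -> (x=4, y=0) -> (x=5, y=0) -> (x=6, y=0) -> (x=6, y=1)

Answer: Shortest path length: 5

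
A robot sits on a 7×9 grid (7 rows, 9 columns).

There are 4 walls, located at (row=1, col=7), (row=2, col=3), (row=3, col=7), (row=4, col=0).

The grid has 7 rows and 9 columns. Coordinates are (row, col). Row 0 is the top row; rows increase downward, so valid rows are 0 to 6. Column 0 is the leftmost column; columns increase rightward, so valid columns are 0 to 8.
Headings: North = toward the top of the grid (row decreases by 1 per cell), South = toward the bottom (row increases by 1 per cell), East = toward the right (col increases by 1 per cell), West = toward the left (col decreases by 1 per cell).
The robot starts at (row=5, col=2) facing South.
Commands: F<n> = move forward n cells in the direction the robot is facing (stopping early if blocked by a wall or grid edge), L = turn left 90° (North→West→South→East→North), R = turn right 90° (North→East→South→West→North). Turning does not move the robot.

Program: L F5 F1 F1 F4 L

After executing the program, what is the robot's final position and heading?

Answer: Final position: (row=5, col=8), facing North

Derivation:
Start: (row=5, col=2), facing South
  L: turn left, now facing East
  F5: move forward 5, now at (row=5, col=7)
  F1: move forward 1, now at (row=5, col=8)
  F1: move forward 0/1 (blocked), now at (row=5, col=8)
  F4: move forward 0/4 (blocked), now at (row=5, col=8)
  L: turn left, now facing North
Final: (row=5, col=8), facing North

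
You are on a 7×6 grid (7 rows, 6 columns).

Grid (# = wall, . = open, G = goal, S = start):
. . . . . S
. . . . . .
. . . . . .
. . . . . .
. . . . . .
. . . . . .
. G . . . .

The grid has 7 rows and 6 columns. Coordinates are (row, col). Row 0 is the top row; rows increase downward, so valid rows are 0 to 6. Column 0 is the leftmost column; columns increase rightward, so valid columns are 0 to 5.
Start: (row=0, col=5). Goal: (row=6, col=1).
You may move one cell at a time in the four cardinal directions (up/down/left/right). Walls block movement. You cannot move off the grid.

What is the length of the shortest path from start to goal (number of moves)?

Answer: Shortest path length: 10

Derivation:
BFS from (row=0, col=5) until reaching (row=6, col=1):
  Distance 0: (row=0, col=5)
  Distance 1: (row=0, col=4), (row=1, col=5)
  Distance 2: (row=0, col=3), (row=1, col=4), (row=2, col=5)
  Distance 3: (row=0, col=2), (row=1, col=3), (row=2, col=4), (row=3, col=5)
  Distance 4: (row=0, col=1), (row=1, col=2), (row=2, col=3), (row=3, col=4), (row=4, col=5)
  Distance 5: (row=0, col=0), (row=1, col=1), (row=2, col=2), (row=3, col=3), (row=4, col=4), (row=5, col=5)
  Distance 6: (row=1, col=0), (row=2, col=1), (row=3, col=2), (row=4, col=3), (row=5, col=4), (row=6, col=5)
  Distance 7: (row=2, col=0), (row=3, col=1), (row=4, col=2), (row=5, col=3), (row=6, col=4)
  Distance 8: (row=3, col=0), (row=4, col=1), (row=5, col=2), (row=6, col=3)
  Distance 9: (row=4, col=0), (row=5, col=1), (row=6, col=2)
  Distance 10: (row=5, col=0), (row=6, col=1)  <- goal reached here
One shortest path (10 moves): (row=0, col=5) -> (row=0, col=4) -> (row=0, col=3) -> (row=0, col=2) -> (row=0, col=1) -> (row=1, col=1) -> (row=2, col=1) -> (row=3, col=1) -> (row=4, col=1) -> (row=5, col=1) -> (row=6, col=1)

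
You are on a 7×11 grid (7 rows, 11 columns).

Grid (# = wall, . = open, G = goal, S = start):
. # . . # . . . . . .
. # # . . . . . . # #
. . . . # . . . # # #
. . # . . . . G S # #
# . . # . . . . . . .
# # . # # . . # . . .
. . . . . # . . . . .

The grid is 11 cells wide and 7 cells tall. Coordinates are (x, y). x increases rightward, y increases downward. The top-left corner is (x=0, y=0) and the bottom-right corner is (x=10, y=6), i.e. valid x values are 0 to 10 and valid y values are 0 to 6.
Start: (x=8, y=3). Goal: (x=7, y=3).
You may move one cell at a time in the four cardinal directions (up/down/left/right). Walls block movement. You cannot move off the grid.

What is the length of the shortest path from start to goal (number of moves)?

Answer: Shortest path length: 1

Derivation:
BFS from (x=8, y=3) until reaching (x=7, y=3):
  Distance 0: (x=8, y=3)
  Distance 1: (x=7, y=3), (x=8, y=4)  <- goal reached here
One shortest path (1 moves): (x=8, y=3) -> (x=7, y=3)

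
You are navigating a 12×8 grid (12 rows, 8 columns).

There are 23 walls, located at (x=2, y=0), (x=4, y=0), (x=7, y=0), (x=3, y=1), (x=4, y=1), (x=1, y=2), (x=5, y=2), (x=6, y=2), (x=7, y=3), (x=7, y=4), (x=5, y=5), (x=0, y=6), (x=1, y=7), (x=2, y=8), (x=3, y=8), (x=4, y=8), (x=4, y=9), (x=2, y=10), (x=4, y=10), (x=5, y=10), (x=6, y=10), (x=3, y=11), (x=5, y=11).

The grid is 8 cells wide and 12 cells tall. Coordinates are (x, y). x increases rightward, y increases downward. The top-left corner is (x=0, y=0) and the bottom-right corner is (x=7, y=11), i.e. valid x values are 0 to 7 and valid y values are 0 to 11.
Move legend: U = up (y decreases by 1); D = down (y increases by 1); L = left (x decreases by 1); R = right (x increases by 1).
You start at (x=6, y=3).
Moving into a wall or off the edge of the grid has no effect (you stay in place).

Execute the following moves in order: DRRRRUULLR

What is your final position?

Start: (x=6, y=3)
  D (down): (x=6, y=3) -> (x=6, y=4)
  [×4]R (right): blocked, stay at (x=6, y=4)
  U (up): (x=6, y=4) -> (x=6, y=3)
  U (up): blocked, stay at (x=6, y=3)
  L (left): (x=6, y=3) -> (x=5, y=3)
  L (left): (x=5, y=3) -> (x=4, y=3)
  R (right): (x=4, y=3) -> (x=5, y=3)
Final: (x=5, y=3)

Answer: Final position: (x=5, y=3)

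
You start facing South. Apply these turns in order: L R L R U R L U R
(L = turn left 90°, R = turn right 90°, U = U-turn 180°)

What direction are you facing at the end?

Answer: Final heading: West

Derivation:
Start: South
  L (left (90° counter-clockwise)) -> East
  R (right (90° clockwise)) -> South
  L (left (90° counter-clockwise)) -> East
  R (right (90° clockwise)) -> South
  U (U-turn (180°)) -> North
  R (right (90° clockwise)) -> East
  L (left (90° counter-clockwise)) -> North
  U (U-turn (180°)) -> South
  R (right (90° clockwise)) -> West
Final: West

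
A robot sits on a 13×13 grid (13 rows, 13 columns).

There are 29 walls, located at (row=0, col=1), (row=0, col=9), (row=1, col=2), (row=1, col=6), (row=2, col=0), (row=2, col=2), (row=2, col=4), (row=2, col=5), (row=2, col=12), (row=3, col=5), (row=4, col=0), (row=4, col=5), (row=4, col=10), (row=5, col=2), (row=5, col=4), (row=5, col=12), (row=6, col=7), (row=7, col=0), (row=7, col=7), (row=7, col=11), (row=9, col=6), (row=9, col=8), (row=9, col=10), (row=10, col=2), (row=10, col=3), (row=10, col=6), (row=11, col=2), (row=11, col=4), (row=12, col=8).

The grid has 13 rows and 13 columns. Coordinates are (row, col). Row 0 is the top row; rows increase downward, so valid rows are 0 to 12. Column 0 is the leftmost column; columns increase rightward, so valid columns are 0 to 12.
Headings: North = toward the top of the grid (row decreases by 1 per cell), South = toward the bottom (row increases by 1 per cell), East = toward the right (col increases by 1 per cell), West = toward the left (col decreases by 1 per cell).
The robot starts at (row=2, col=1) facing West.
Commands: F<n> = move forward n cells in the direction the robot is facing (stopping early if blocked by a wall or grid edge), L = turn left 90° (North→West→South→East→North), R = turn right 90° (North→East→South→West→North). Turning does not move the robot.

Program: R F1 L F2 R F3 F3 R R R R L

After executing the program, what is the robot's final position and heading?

Start: (row=2, col=1), facing West
  R: turn right, now facing North
  F1: move forward 1, now at (row=1, col=1)
  L: turn left, now facing West
  F2: move forward 1/2 (blocked), now at (row=1, col=0)
  R: turn right, now facing North
  F3: move forward 1/3 (blocked), now at (row=0, col=0)
  F3: move forward 0/3 (blocked), now at (row=0, col=0)
  R: turn right, now facing East
  R: turn right, now facing South
  R: turn right, now facing West
  R: turn right, now facing North
  L: turn left, now facing West
Final: (row=0, col=0), facing West

Answer: Final position: (row=0, col=0), facing West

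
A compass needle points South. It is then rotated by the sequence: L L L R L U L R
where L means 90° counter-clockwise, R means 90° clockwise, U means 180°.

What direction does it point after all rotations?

Answer: Final heading: East

Derivation:
Start: South
  L (left (90° counter-clockwise)) -> East
  L (left (90° counter-clockwise)) -> North
  L (left (90° counter-clockwise)) -> West
  R (right (90° clockwise)) -> North
  L (left (90° counter-clockwise)) -> West
  U (U-turn (180°)) -> East
  L (left (90° counter-clockwise)) -> North
  R (right (90° clockwise)) -> East
Final: East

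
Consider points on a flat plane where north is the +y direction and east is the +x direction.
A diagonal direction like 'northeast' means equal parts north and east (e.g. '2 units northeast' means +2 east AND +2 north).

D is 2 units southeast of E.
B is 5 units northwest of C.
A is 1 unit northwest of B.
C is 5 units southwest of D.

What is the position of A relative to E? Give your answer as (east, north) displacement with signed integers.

Answer: A is at (east=-9, north=-1) relative to E.

Derivation:
Place E at the origin (east=0, north=0).
  D is 2 units southeast of E: delta (east=+2, north=-2); D at (east=2, north=-2).
  C is 5 units southwest of D: delta (east=-5, north=-5); C at (east=-3, north=-7).
  B is 5 units northwest of C: delta (east=-5, north=+5); B at (east=-8, north=-2).
  A is 1 unit northwest of B: delta (east=-1, north=+1); A at (east=-9, north=-1).
Therefore A relative to E: (east=-9, north=-1).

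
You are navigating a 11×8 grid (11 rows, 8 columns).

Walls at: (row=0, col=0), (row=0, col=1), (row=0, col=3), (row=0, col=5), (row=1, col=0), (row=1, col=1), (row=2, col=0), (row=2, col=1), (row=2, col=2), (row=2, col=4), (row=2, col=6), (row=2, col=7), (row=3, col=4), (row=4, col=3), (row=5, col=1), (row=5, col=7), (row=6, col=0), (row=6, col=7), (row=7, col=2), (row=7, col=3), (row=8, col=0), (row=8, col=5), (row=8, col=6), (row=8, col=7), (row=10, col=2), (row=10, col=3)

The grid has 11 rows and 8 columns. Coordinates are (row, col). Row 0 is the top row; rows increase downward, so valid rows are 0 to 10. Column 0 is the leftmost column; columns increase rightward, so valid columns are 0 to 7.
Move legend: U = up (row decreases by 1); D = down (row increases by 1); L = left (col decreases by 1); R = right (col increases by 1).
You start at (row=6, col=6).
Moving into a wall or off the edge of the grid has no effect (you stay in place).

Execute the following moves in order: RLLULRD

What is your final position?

Answer: Final position: (row=6, col=4)

Derivation:
Start: (row=6, col=6)
  R (right): blocked, stay at (row=6, col=6)
  L (left): (row=6, col=6) -> (row=6, col=5)
  L (left): (row=6, col=5) -> (row=6, col=4)
  U (up): (row=6, col=4) -> (row=5, col=4)
  L (left): (row=5, col=4) -> (row=5, col=3)
  R (right): (row=5, col=3) -> (row=5, col=4)
  D (down): (row=5, col=4) -> (row=6, col=4)
Final: (row=6, col=4)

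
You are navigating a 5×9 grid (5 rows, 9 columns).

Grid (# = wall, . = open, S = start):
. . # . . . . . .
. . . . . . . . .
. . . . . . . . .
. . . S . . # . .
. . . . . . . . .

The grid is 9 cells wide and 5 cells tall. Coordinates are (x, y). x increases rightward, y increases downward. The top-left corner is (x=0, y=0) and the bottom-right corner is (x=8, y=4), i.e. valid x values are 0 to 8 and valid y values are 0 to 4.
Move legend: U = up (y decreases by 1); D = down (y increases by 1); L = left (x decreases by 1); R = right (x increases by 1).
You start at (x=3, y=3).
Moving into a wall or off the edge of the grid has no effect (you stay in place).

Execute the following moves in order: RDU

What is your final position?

Start: (x=3, y=3)
  R (right): (x=3, y=3) -> (x=4, y=3)
  D (down): (x=4, y=3) -> (x=4, y=4)
  U (up): (x=4, y=4) -> (x=4, y=3)
Final: (x=4, y=3)

Answer: Final position: (x=4, y=3)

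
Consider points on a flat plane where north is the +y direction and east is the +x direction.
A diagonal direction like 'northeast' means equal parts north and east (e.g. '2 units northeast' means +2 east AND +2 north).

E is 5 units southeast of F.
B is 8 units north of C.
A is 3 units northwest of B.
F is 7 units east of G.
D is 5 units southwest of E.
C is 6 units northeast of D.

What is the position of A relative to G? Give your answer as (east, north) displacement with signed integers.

Answer: A is at (east=10, north=7) relative to G.

Derivation:
Place G at the origin (east=0, north=0).
  F is 7 units east of G: delta (east=+7, north=+0); F at (east=7, north=0).
  E is 5 units southeast of F: delta (east=+5, north=-5); E at (east=12, north=-5).
  D is 5 units southwest of E: delta (east=-5, north=-5); D at (east=7, north=-10).
  C is 6 units northeast of D: delta (east=+6, north=+6); C at (east=13, north=-4).
  B is 8 units north of C: delta (east=+0, north=+8); B at (east=13, north=4).
  A is 3 units northwest of B: delta (east=-3, north=+3); A at (east=10, north=7).
Therefore A relative to G: (east=10, north=7).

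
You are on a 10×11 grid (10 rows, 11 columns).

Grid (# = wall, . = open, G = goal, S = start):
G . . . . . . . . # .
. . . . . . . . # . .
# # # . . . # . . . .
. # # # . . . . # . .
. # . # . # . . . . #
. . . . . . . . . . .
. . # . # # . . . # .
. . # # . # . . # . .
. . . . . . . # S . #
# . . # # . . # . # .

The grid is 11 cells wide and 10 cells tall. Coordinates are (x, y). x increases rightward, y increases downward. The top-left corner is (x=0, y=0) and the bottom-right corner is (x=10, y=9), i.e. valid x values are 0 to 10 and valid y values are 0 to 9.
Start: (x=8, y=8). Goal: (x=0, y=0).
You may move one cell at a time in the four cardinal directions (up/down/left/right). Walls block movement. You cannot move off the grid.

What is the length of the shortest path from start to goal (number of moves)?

Answer: Shortest path length: 20

Derivation:
BFS from (x=8, y=8) until reaching (x=0, y=0):
  Distance 0: (x=8, y=8)
  Distance 1: (x=9, y=8), (x=8, y=9)
  Distance 2: (x=9, y=7)
  Distance 3: (x=10, y=7)
  Distance 4: (x=10, y=6)
  Distance 5: (x=10, y=5)
  Distance 6: (x=9, y=5)
  Distance 7: (x=9, y=4), (x=8, y=5)
  Distance 8: (x=9, y=3), (x=8, y=4), (x=7, y=5), (x=8, y=6)
  Distance 9: (x=9, y=2), (x=10, y=3), (x=7, y=4), (x=6, y=5), (x=7, y=6)
  Distance 10: (x=9, y=1), (x=8, y=2), (x=10, y=2), (x=7, y=3), (x=6, y=4), (x=5, y=5), (x=6, y=6), (x=7, y=7)
  Distance 11: (x=10, y=1), (x=7, y=2), (x=6, y=3), (x=4, y=5), (x=6, y=7)
  Distance 12: (x=10, y=0), (x=7, y=1), (x=5, y=3), (x=4, y=4), (x=3, y=5), (x=6, y=8)
  Distance 13: (x=7, y=0), (x=6, y=1), (x=5, y=2), (x=4, y=3), (x=2, y=5), (x=3, y=6), (x=5, y=8), (x=6, y=9)
  Distance 14: (x=6, y=0), (x=8, y=0), (x=5, y=1), (x=4, y=2), (x=2, y=4), (x=1, y=5), (x=4, y=8), (x=5, y=9)
  Distance 15: (x=5, y=0), (x=4, y=1), (x=3, y=2), (x=0, y=5), (x=1, y=6), (x=4, y=7), (x=3, y=8)
  Distance 16: (x=4, y=0), (x=3, y=1), (x=0, y=4), (x=0, y=6), (x=1, y=7), (x=2, y=8)
  Distance 17: (x=3, y=0), (x=2, y=1), (x=0, y=3), (x=0, y=7), (x=1, y=8), (x=2, y=9)
  Distance 18: (x=2, y=0), (x=1, y=1), (x=0, y=8), (x=1, y=9)
  Distance 19: (x=1, y=0), (x=0, y=1)
  Distance 20: (x=0, y=0)  <- goal reached here
One shortest path (20 moves): (x=8, y=8) -> (x=9, y=8) -> (x=9, y=7) -> (x=10, y=7) -> (x=10, y=6) -> (x=10, y=5) -> (x=9, y=5) -> (x=8, y=5) -> (x=7, y=5) -> (x=6, y=5) -> (x=5, y=5) -> (x=4, y=5) -> (x=4, y=4) -> (x=4, y=3) -> (x=4, y=2) -> (x=3, y=2) -> (x=3, y=1) -> (x=2, y=1) -> (x=1, y=1) -> (x=0, y=1) -> (x=0, y=0)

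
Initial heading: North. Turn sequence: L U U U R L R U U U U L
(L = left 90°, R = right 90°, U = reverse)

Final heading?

Start: North
  L (left (90° counter-clockwise)) -> West
  U (U-turn (180°)) -> East
  U (U-turn (180°)) -> West
  U (U-turn (180°)) -> East
  R (right (90° clockwise)) -> South
  L (left (90° counter-clockwise)) -> East
  R (right (90° clockwise)) -> South
  U (U-turn (180°)) -> North
  U (U-turn (180°)) -> South
  U (U-turn (180°)) -> North
  U (U-turn (180°)) -> South
  L (left (90° counter-clockwise)) -> East
Final: East

Answer: Final heading: East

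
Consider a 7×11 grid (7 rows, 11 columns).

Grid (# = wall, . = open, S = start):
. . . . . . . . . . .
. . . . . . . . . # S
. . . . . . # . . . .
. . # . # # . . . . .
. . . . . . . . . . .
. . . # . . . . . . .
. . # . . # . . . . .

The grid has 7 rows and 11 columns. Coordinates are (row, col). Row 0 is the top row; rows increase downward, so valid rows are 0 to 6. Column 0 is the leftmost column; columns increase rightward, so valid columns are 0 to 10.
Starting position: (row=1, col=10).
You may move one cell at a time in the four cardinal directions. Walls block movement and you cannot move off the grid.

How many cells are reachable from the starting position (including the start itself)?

BFS flood-fill from (row=1, col=10):
  Distance 0: (row=1, col=10)
  Distance 1: (row=0, col=10), (row=2, col=10)
  Distance 2: (row=0, col=9), (row=2, col=9), (row=3, col=10)
  Distance 3: (row=0, col=8), (row=2, col=8), (row=3, col=9), (row=4, col=10)
  Distance 4: (row=0, col=7), (row=1, col=8), (row=2, col=7), (row=3, col=8), (row=4, col=9), (row=5, col=10)
  Distance 5: (row=0, col=6), (row=1, col=7), (row=3, col=7), (row=4, col=8), (row=5, col=9), (row=6, col=10)
  Distance 6: (row=0, col=5), (row=1, col=6), (row=3, col=6), (row=4, col=7), (row=5, col=8), (row=6, col=9)
  Distance 7: (row=0, col=4), (row=1, col=5), (row=4, col=6), (row=5, col=7), (row=6, col=8)
  Distance 8: (row=0, col=3), (row=1, col=4), (row=2, col=5), (row=4, col=5), (row=5, col=6), (row=6, col=7)
  Distance 9: (row=0, col=2), (row=1, col=3), (row=2, col=4), (row=4, col=4), (row=5, col=5), (row=6, col=6)
  Distance 10: (row=0, col=1), (row=1, col=2), (row=2, col=3), (row=4, col=3), (row=5, col=4)
  Distance 11: (row=0, col=0), (row=1, col=1), (row=2, col=2), (row=3, col=3), (row=4, col=2), (row=6, col=4)
  Distance 12: (row=1, col=0), (row=2, col=1), (row=4, col=1), (row=5, col=2), (row=6, col=3)
  Distance 13: (row=2, col=0), (row=3, col=1), (row=4, col=0), (row=5, col=1)
  Distance 14: (row=3, col=0), (row=5, col=0), (row=6, col=1)
  Distance 15: (row=6, col=0)
Total reachable: 69 (grid has 69 open cells total)

Answer: Reachable cells: 69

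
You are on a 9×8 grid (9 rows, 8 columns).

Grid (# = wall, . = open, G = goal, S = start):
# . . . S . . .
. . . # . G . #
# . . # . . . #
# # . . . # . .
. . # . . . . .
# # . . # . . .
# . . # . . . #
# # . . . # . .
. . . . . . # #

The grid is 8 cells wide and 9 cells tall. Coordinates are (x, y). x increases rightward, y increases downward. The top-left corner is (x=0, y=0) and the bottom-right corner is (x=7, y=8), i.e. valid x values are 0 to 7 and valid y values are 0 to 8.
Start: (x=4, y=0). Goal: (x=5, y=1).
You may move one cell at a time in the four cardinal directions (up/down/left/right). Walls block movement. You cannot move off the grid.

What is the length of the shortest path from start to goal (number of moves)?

Answer: Shortest path length: 2

Derivation:
BFS from (x=4, y=0) until reaching (x=5, y=1):
  Distance 0: (x=4, y=0)
  Distance 1: (x=3, y=0), (x=5, y=0), (x=4, y=1)
  Distance 2: (x=2, y=0), (x=6, y=0), (x=5, y=1), (x=4, y=2)  <- goal reached here
One shortest path (2 moves): (x=4, y=0) -> (x=5, y=0) -> (x=5, y=1)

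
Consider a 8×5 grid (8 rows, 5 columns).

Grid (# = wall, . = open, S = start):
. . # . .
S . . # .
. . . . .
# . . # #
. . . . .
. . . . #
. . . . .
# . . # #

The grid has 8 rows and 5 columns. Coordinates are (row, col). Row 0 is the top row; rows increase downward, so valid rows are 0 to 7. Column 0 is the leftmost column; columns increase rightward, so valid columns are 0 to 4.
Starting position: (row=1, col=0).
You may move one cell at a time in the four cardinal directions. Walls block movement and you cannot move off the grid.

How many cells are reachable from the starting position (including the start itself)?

BFS flood-fill from (row=1, col=0):
  Distance 0: (row=1, col=0)
  Distance 1: (row=0, col=0), (row=1, col=1), (row=2, col=0)
  Distance 2: (row=0, col=1), (row=1, col=2), (row=2, col=1)
  Distance 3: (row=2, col=2), (row=3, col=1)
  Distance 4: (row=2, col=3), (row=3, col=2), (row=4, col=1)
  Distance 5: (row=2, col=4), (row=4, col=0), (row=4, col=2), (row=5, col=1)
  Distance 6: (row=1, col=4), (row=4, col=3), (row=5, col=0), (row=5, col=2), (row=6, col=1)
  Distance 7: (row=0, col=4), (row=4, col=4), (row=5, col=3), (row=6, col=0), (row=6, col=2), (row=7, col=1)
  Distance 8: (row=0, col=3), (row=6, col=3), (row=7, col=2)
  Distance 9: (row=6, col=4)
Total reachable: 31 (grid has 31 open cells total)

Answer: Reachable cells: 31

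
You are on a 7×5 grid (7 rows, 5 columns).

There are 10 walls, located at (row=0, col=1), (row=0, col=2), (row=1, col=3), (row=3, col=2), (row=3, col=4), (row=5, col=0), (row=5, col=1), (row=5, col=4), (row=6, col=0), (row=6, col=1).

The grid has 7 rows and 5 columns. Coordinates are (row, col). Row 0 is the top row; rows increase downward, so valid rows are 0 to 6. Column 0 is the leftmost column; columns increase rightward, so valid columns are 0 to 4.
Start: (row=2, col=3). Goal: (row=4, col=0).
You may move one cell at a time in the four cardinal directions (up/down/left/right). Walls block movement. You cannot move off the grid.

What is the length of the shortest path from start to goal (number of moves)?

BFS from (row=2, col=3) until reaching (row=4, col=0):
  Distance 0: (row=2, col=3)
  Distance 1: (row=2, col=2), (row=2, col=4), (row=3, col=3)
  Distance 2: (row=1, col=2), (row=1, col=4), (row=2, col=1), (row=4, col=3)
  Distance 3: (row=0, col=4), (row=1, col=1), (row=2, col=0), (row=3, col=1), (row=4, col=2), (row=4, col=4), (row=5, col=3)
  Distance 4: (row=0, col=3), (row=1, col=0), (row=3, col=0), (row=4, col=1), (row=5, col=2), (row=6, col=3)
  Distance 5: (row=0, col=0), (row=4, col=0), (row=6, col=2), (row=6, col=4)  <- goal reached here
One shortest path (5 moves): (row=2, col=3) -> (row=2, col=2) -> (row=2, col=1) -> (row=2, col=0) -> (row=3, col=0) -> (row=4, col=0)

Answer: Shortest path length: 5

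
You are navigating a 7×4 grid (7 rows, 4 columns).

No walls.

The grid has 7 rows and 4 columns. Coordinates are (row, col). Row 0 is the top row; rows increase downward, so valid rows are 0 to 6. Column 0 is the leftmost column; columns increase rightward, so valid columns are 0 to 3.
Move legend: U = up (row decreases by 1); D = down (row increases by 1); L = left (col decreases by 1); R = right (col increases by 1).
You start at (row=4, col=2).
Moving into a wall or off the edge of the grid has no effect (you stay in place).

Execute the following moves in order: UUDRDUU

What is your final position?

Answer: Final position: (row=2, col=3)

Derivation:
Start: (row=4, col=2)
  U (up): (row=4, col=2) -> (row=3, col=2)
  U (up): (row=3, col=2) -> (row=2, col=2)
  D (down): (row=2, col=2) -> (row=3, col=2)
  R (right): (row=3, col=2) -> (row=3, col=3)
  D (down): (row=3, col=3) -> (row=4, col=3)
  U (up): (row=4, col=3) -> (row=3, col=3)
  U (up): (row=3, col=3) -> (row=2, col=3)
Final: (row=2, col=3)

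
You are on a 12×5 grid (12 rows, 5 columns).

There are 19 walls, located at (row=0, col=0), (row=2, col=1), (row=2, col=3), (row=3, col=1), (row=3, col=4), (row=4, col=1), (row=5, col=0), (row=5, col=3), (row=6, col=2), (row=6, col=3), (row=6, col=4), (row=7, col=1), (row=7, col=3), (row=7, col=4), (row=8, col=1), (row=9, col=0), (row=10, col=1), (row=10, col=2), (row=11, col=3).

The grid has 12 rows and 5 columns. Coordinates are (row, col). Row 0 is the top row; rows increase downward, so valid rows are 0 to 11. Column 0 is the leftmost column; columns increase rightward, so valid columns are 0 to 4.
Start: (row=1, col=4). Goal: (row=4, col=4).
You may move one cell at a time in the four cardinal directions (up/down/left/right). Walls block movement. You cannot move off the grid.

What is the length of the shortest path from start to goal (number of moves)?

BFS from (row=1, col=4) until reaching (row=4, col=4):
  Distance 0: (row=1, col=4)
  Distance 1: (row=0, col=4), (row=1, col=3), (row=2, col=4)
  Distance 2: (row=0, col=3), (row=1, col=2)
  Distance 3: (row=0, col=2), (row=1, col=1), (row=2, col=2)
  Distance 4: (row=0, col=1), (row=1, col=0), (row=3, col=2)
  Distance 5: (row=2, col=0), (row=3, col=3), (row=4, col=2)
  Distance 6: (row=3, col=0), (row=4, col=3), (row=5, col=2)
  Distance 7: (row=4, col=0), (row=4, col=4), (row=5, col=1)  <- goal reached here
One shortest path (7 moves): (row=1, col=4) -> (row=1, col=3) -> (row=1, col=2) -> (row=2, col=2) -> (row=3, col=2) -> (row=3, col=3) -> (row=4, col=3) -> (row=4, col=4)

Answer: Shortest path length: 7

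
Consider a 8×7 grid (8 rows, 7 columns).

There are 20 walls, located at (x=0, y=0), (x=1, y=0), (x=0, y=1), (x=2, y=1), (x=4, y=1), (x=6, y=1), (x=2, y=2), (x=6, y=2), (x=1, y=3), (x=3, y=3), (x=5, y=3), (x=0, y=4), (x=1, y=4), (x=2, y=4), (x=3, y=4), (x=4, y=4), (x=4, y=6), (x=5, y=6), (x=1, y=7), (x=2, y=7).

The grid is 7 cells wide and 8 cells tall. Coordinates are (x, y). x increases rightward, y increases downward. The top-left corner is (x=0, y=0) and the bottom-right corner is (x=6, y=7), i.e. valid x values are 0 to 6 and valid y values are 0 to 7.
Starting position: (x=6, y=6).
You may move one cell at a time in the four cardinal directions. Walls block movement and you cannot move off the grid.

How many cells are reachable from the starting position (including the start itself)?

Answer: Reachable cells: 20

Derivation:
BFS flood-fill from (x=6, y=6):
  Distance 0: (x=6, y=6)
  Distance 1: (x=6, y=5), (x=6, y=7)
  Distance 2: (x=6, y=4), (x=5, y=5), (x=5, y=7)
  Distance 3: (x=6, y=3), (x=5, y=4), (x=4, y=5), (x=4, y=7)
  Distance 4: (x=3, y=5), (x=3, y=7)
  Distance 5: (x=2, y=5), (x=3, y=6)
  Distance 6: (x=1, y=5), (x=2, y=6)
  Distance 7: (x=0, y=5), (x=1, y=6)
  Distance 8: (x=0, y=6)
  Distance 9: (x=0, y=7)
Total reachable: 20 (grid has 36 open cells total)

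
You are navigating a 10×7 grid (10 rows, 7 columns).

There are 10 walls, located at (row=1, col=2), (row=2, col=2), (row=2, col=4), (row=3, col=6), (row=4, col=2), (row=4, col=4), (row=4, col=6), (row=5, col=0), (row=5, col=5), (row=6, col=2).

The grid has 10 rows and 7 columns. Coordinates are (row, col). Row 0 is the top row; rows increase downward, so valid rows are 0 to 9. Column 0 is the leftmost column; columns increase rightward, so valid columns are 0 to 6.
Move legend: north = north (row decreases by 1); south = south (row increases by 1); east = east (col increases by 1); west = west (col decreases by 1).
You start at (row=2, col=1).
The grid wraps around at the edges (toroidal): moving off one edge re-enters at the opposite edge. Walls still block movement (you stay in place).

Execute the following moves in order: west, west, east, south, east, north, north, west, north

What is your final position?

Start: (row=2, col=1)
  west (west): (row=2, col=1) -> (row=2, col=0)
  west (west): (row=2, col=0) -> (row=2, col=6)
  east (east): (row=2, col=6) -> (row=2, col=0)
  south (south): (row=2, col=0) -> (row=3, col=0)
  east (east): (row=3, col=0) -> (row=3, col=1)
  north (north): (row=3, col=1) -> (row=2, col=1)
  north (north): (row=2, col=1) -> (row=1, col=1)
  west (west): (row=1, col=1) -> (row=1, col=0)
  north (north): (row=1, col=0) -> (row=0, col=0)
Final: (row=0, col=0)

Answer: Final position: (row=0, col=0)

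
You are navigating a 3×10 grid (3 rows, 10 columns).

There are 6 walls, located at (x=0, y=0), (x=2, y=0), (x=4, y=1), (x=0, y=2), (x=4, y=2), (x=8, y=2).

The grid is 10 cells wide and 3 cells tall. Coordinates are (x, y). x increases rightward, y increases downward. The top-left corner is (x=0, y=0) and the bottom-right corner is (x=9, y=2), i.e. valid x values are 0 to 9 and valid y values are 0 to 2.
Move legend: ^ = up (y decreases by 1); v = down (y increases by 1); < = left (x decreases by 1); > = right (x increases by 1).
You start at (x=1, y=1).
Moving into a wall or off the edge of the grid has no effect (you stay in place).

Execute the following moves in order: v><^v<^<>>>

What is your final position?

Start: (x=1, y=1)
  v (down): (x=1, y=1) -> (x=1, y=2)
  > (right): (x=1, y=2) -> (x=2, y=2)
  < (left): (x=2, y=2) -> (x=1, y=2)
  ^ (up): (x=1, y=2) -> (x=1, y=1)
  v (down): (x=1, y=1) -> (x=1, y=2)
  < (left): blocked, stay at (x=1, y=2)
  ^ (up): (x=1, y=2) -> (x=1, y=1)
  < (left): (x=1, y=1) -> (x=0, y=1)
  > (right): (x=0, y=1) -> (x=1, y=1)
  > (right): (x=1, y=1) -> (x=2, y=1)
  > (right): (x=2, y=1) -> (x=3, y=1)
Final: (x=3, y=1)

Answer: Final position: (x=3, y=1)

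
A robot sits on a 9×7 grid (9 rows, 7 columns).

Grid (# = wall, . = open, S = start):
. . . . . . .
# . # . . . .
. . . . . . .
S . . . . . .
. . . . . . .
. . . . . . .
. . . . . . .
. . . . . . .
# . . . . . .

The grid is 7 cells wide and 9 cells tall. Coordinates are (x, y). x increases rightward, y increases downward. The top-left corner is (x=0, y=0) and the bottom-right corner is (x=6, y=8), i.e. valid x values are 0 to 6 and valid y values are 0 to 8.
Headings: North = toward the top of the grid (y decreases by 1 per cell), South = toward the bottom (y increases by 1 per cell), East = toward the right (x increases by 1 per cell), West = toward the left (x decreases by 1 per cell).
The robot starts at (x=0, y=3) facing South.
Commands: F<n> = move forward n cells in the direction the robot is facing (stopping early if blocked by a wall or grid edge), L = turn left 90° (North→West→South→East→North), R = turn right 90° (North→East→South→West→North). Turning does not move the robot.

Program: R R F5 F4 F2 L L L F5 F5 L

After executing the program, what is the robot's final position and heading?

Answer: Final position: (x=6, y=2), facing North

Derivation:
Start: (x=0, y=3), facing South
  R: turn right, now facing West
  R: turn right, now facing North
  F5: move forward 1/5 (blocked), now at (x=0, y=2)
  F4: move forward 0/4 (blocked), now at (x=0, y=2)
  F2: move forward 0/2 (blocked), now at (x=0, y=2)
  L: turn left, now facing West
  L: turn left, now facing South
  L: turn left, now facing East
  F5: move forward 5, now at (x=5, y=2)
  F5: move forward 1/5 (blocked), now at (x=6, y=2)
  L: turn left, now facing North
Final: (x=6, y=2), facing North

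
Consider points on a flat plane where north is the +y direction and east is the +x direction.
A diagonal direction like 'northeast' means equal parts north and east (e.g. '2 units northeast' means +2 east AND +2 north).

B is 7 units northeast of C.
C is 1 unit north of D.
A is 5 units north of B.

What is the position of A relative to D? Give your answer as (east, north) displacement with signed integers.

Answer: A is at (east=7, north=13) relative to D.

Derivation:
Place D at the origin (east=0, north=0).
  C is 1 unit north of D: delta (east=+0, north=+1); C at (east=0, north=1).
  B is 7 units northeast of C: delta (east=+7, north=+7); B at (east=7, north=8).
  A is 5 units north of B: delta (east=+0, north=+5); A at (east=7, north=13).
Therefore A relative to D: (east=7, north=13).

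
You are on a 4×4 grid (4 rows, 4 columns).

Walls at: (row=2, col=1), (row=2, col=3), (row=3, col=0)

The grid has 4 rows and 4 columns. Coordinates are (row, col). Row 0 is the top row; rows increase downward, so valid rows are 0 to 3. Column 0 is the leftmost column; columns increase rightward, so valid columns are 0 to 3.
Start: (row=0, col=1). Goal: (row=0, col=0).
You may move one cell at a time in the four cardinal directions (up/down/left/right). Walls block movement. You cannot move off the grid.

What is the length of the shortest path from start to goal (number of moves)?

Answer: Shortest path length: 1

Derivation:
BFS from (row=0, col=1) until reaching (row=0, col=0):
  Distance 0: (row=0, col=1)
  Distance 1: (row=0, col=0), (row=0, col=2), (row=1, col=1)  <- goal reached here
One shortest path (1 moves): (row=0, col=1) -> (row=0, col=0)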